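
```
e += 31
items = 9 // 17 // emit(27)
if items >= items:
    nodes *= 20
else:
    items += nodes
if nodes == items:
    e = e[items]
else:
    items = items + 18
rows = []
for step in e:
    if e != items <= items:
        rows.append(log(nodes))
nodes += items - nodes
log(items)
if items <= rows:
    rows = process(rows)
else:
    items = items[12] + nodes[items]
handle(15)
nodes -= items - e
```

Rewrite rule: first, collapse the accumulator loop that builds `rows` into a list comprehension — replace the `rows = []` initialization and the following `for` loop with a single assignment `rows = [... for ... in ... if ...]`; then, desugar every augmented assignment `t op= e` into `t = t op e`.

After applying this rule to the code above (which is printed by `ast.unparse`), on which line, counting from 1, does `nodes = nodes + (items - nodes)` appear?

Transformed code:
e = e + 31
items = 9 // 17 // emit(27)
if items >= items:
    nodes = nodes * 20
else:
    items = items + nodes
if nodes == items:
    e = e[items]
else:
    items = items + 18
rows = [log(nodes) for step in e if e != items <= items]
nodes = nodes + (items - nodes)
log(items)
if items <= rows:
    rows = process(rows)
else:
    items = items[12] + nodes[items]
handle(15)
nodes = nodes - (items - e)

12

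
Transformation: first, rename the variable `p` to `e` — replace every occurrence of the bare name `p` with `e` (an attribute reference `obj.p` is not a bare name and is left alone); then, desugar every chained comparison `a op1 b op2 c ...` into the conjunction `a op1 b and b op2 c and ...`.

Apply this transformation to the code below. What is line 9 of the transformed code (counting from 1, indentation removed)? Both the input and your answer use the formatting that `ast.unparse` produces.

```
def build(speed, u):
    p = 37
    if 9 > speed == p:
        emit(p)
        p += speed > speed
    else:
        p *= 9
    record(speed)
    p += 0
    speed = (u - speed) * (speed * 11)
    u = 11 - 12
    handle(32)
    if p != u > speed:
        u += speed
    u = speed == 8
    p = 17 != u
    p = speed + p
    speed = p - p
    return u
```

Transformed code:
def build(speed, u):
    e = 37
    if 9 > speed and speed == e:
        emit(e)
        e += speed > speed
    else:
        e *= 9
    record(speed)
    e += 0
    speed = (u - speed) * (speed * 11)
    u = 11 - 12
    handle(32)
    if e != u and u > speed:
        u += speed
    u = speed == 8
    e = 17 != u
    e = speed + e
    speed = e - e
    return u

e += 0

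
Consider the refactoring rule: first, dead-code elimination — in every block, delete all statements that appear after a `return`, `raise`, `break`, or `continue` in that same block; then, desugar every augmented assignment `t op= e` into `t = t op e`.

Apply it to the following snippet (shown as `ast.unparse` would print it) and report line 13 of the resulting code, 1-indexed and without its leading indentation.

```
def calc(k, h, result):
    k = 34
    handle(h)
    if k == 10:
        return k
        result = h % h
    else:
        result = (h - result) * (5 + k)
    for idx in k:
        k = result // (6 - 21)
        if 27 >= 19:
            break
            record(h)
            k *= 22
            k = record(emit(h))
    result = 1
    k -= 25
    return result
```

Transformed code:
def calc(k, h, result):
    k = 34
    handle(h)
    if k == 10:
        return k
    else:
        result = (h - result) * (5 + k)
    for idx in k:
        k = result // (6 - 21)
        if 27 >= 19:
            break
    result = 1
    k = k - 25
    return result

k = k - 25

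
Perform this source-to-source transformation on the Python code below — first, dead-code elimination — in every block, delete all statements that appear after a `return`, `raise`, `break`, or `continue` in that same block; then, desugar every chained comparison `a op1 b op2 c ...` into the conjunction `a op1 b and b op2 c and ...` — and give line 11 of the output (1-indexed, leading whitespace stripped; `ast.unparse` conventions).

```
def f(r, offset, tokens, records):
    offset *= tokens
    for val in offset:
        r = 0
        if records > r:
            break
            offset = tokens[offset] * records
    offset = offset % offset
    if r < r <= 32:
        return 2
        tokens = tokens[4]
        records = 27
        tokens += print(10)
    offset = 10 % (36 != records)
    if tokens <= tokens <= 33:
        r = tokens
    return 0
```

Transformed code:
def f(r, offset, tokens, records):
    offset *= tokens
    for val in offset:
        r = 0
        if records > r:
            break
    offset = offset % offset
    if r < r and r <= 32:
        return 2
    offset = 10 % (36 != records)
    if tokens <= tokens and tokens <= 33:
        r = tokens
    return 0

if tokens <= tokens and tokens <= 33:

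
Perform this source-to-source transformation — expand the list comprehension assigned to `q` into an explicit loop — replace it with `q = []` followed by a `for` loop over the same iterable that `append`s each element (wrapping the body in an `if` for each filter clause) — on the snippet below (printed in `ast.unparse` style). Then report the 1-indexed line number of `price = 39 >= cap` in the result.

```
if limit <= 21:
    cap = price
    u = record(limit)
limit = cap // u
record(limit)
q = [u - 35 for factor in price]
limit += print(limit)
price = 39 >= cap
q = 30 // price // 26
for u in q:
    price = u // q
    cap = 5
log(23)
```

10

Transformed code:
if limit <= 21:
    cap = price
    u = record(limit)
limit = cap // u
record(limit)
q = []
for factor in price:
    q.append(u - 35)
limit += print(limit)
price = 39 >= cap
q = 30 // price // 26
for u in q:
    price = u // q
    cap = 5
log(23)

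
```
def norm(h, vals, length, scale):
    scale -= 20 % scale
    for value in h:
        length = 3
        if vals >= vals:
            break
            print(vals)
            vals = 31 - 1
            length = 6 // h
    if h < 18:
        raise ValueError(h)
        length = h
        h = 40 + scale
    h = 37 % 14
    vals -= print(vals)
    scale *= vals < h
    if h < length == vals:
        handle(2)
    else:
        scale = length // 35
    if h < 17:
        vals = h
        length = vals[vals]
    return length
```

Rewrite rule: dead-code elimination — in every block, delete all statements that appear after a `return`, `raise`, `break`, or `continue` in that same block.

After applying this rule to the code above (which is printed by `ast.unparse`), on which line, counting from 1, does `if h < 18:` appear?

Transformed code:
def norm(h, vals, length, scale):
    scale -= 20 % scale
    for value in h:
        length = 3
        if vals >= vals:
            break
    if h < 18:
        raise ValueError(h)
    h = 37 % 14
    vals -= print(vals)
    scale *= vals < h
    if h < length == vals:
        handle(2)
    else:
        scale = length // 35
    if h < 17:
        vals = h
        length = vals[vals]
    return length

7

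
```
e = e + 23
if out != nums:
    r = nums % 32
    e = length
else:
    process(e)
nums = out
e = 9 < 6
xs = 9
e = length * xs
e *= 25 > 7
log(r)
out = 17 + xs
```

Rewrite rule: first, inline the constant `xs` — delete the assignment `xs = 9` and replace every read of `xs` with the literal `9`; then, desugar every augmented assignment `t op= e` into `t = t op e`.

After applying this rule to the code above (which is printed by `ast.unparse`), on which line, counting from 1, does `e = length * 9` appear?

Transformed code:
e = e + 23
if out != nums:
    r = nums % 32
    e = length
else:
    process(e)
nums = out
e = 9 < 6
e = length * 9
e = e * (25 > 7)
log(r)
out = 17 + 9

9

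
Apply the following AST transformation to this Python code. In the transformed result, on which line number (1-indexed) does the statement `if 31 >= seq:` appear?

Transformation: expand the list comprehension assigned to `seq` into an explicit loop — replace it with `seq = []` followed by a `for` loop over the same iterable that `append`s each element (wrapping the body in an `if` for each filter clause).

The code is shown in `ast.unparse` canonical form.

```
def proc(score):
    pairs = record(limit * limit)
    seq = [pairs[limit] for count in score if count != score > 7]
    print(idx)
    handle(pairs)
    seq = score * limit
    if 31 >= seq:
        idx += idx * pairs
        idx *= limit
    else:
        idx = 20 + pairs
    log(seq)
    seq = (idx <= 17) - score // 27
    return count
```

Transformed code:
def proc(score):
    pairs = record(limit * limit)
    seq = []
    for count in score:
        if count != score > 7:
            seq.append(pairs[limit])
    print(idx)
    handle(pairs)
    seq = score * limit
    if 31 >= seq:
        idx += idx * pairs
        idx *= limit
    else:
        idx = 20 + pairs
    log(seq)
    seq = (idx <= 17) - score // 27
    return count

10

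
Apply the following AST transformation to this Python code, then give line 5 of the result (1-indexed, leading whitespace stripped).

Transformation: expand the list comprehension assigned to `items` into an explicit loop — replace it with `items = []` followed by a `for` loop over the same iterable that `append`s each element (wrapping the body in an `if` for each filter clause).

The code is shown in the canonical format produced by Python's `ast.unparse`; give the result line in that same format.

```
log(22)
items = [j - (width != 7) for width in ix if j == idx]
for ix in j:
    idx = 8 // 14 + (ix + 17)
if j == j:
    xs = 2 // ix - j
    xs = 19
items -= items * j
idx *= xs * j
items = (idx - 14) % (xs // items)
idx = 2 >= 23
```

Transformed code:
log(22)
items = []
for width in ix:
    if j == idx:
        items.append(j - (width != 7))
for ix in j:
    idx = 8 // 14 + (ix + 17)
if j == j:
    xs = 2 // ix - j
    xs = 19
items -= items * j
idx *= xs * j
items = (idx - 14) % (xs // items)
idx = 2 >= 23

items.append(j - (width != 7))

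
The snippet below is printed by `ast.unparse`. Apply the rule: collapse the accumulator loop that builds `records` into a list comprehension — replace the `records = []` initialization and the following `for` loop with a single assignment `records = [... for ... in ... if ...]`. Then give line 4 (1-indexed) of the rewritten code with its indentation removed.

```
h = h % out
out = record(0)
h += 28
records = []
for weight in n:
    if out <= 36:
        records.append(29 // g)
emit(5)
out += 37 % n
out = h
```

Transformed code:
h = h % out
out = record(0)
h += 28
records = [29 // g for weight in n if out <= 36]
emit(5)
out += 37 % n
out = h

records = [29 // g for weight in n if out <= 36]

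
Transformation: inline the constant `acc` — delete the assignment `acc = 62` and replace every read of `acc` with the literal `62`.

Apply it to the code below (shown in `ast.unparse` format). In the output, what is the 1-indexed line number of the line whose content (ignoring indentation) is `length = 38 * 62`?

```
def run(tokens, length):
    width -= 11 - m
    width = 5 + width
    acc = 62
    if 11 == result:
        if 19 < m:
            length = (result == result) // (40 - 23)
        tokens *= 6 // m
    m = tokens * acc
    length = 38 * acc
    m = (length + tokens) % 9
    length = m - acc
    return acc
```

Transformed code:
def run(tokens, length):
    width -= 11 - m
    width = 5 + width
    if 11 == result:
        if 19 < m:
            length = (result == result) // (40 - 23)
        tokens *= 6 // m
    m = tokens * 62
    length = 38 * 62
    m = (length + tokens) % 9
    length = m - 62
    return 62

9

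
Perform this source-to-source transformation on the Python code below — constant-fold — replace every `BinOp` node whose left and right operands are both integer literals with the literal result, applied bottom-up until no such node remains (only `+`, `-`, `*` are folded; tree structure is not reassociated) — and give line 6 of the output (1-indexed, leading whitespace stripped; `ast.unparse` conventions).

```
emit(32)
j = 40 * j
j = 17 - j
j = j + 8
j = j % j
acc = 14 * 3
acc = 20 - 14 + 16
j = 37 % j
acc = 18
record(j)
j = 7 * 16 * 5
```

Transformed code:
emit(32)
j = 40 * j
j = 17 - j
j = j + 8
j = j % j
acc = 42
acc = 22
j = 37 % j
acc = 18
record(j)
j = 560

acc = 42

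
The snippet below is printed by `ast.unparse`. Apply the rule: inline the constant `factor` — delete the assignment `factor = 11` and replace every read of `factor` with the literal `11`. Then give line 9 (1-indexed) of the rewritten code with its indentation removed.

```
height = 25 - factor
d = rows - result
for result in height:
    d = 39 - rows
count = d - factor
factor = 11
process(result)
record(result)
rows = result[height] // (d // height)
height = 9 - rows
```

Transformed code:
height = 25 - 11
d = rows - result
for result in height:
    d = 39 - rows
count = d - 11
process(result)
record(result)
rows = result[height] // (d // height)
height = 9 - rows

height = 9 - rows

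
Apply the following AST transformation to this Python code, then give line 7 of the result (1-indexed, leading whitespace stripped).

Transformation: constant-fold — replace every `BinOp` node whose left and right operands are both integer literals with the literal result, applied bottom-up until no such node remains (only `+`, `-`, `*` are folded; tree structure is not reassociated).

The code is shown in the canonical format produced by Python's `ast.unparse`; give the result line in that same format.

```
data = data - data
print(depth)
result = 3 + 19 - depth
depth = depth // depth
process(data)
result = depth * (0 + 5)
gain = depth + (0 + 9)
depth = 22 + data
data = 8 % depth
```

Transformed code:
data = data - data
print(depth)
result = 22 - depth
depth = depth // depth
process(data)
result = depth * 5
gain = depth + 9
depth = 22 + data
data = 8 % depth

gain = depth + 9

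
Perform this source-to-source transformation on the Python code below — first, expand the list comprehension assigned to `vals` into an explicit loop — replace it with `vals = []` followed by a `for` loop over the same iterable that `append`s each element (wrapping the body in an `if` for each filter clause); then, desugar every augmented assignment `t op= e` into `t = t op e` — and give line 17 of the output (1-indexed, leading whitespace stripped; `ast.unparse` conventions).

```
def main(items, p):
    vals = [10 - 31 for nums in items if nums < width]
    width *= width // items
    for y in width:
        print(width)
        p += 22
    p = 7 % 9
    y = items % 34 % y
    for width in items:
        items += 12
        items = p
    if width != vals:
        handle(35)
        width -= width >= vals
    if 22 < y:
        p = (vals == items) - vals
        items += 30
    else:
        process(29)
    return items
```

Transformed code:
def main(items, p):
    vals = []
    for nums in items:
        if nums < width:
            vals.append(10 - 31)
    width = width * (width // items)
    for y in width:
        print(width)
        p = p + 22
    p = 7 % 9
    y = items % 34 % y
    for width in items:
        items = items + 12
        items = p
    if width != vals:
        handle(35)
        width = width - (width >= vals)
    if 22 < y:
        p = (vals == items) - vals
        items = items + 30
    else:
        process(29)
    return items

width = width - (width >= vals)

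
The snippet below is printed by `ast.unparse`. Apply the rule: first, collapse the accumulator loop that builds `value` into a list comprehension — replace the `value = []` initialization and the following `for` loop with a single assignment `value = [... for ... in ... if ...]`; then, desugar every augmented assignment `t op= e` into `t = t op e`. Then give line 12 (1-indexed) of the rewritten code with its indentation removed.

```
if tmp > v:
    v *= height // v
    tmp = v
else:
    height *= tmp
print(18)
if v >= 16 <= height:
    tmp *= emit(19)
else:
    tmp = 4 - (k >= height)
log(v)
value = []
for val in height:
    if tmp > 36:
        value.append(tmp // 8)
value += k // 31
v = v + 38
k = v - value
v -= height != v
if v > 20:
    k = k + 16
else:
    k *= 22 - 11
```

Transformed code:
if tmp > v:
    v = v * (height // v)
    tmp = v
else:
    height = height * tmp
print(18)
if v >= 16 <= height:
    tmp = tmp * emit(19)
else:
    tmp = 4 - (k >= height)
log(v)
value = [tmp // 8 for val in height if tmp > 36]
value = value + k // 31
v = v + 38
k = v - value
v = v - (height != v)
if v > 20:
    k = k + 16
else:
    k = k * (22 - 11)

value = [tmp // 8 for val in height if tmp > 36]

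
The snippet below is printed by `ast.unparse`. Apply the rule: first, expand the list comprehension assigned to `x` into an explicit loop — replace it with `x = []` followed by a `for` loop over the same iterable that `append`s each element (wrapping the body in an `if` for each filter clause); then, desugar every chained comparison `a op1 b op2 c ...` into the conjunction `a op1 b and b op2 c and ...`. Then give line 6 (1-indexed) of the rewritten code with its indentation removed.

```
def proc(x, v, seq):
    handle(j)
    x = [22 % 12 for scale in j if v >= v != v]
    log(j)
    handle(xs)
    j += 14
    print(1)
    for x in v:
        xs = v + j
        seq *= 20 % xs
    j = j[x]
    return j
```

Transformed code:
def proc(x, v, seq):
    handle(j)
    x = []
    for scale in j:
        if v >= v and v != v:
            x.append(22 % 12)
    log(j)
    handle(xs)
    j += 14
    print(1)
    for x in v:
        xs = v + j
        seq *= 20 % xs
    j = j[x]
    return j

x.append(22 % 12)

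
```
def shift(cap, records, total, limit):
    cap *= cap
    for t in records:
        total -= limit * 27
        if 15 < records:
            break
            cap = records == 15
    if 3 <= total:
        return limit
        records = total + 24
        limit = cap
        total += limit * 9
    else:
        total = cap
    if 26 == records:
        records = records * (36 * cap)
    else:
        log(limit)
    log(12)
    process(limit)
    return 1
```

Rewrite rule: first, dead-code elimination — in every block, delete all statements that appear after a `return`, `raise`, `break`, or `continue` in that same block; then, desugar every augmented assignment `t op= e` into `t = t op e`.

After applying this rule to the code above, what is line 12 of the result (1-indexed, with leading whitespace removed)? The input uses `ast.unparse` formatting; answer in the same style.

records = records * (36 * cap)

Transformed code:
def shift(cap, records, total, limit):
    cap = cap * cap
    for t in records:
        total = total - limit * 27
        if 15 < records:
            break
    if 3 <= total:
        return limit
    else:
        total = cap
    if 26 == records:
        records = records * (36 * cap)
    else:
        log(limit)
    log(12)
    process(limit)
    return 1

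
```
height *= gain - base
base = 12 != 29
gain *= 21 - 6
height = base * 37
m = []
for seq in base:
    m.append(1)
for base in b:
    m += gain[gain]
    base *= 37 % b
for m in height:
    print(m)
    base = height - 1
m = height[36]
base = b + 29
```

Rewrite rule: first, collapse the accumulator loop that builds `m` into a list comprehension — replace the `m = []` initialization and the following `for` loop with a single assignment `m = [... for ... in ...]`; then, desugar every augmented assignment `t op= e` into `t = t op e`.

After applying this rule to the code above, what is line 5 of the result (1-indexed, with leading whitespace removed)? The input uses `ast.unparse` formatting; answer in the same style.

m = [1 for seq in base]

Transformed code:
height = height * (gain - base)
base = 12 != 29
gain = gain * (21 - 6)
height = base * 37
m = [1 for seq in base]
for base in b:
    m = m + gain[gain]
    base = base * (37 % b)
for m in height:
    print(m)
    base = height - 1
m = height[36]
base = b + 29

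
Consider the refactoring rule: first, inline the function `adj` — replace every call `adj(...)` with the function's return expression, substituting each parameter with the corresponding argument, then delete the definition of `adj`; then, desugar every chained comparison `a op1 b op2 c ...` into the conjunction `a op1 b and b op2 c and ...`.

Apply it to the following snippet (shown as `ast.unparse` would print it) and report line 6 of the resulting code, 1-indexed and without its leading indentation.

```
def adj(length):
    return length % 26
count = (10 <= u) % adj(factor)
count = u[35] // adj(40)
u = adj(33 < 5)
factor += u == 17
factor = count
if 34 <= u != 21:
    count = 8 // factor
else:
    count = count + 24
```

if 34 <= u and u != 21:

Transformed code:
count = (10 <= u) % (factor % 26)
count = u[35] // (40 % 26)
u = (33 < 5) % 26
factor += u == 17
factor = count
if 34 <= u and u != 21:
    count = 8 // factor
else:
    count = count + 24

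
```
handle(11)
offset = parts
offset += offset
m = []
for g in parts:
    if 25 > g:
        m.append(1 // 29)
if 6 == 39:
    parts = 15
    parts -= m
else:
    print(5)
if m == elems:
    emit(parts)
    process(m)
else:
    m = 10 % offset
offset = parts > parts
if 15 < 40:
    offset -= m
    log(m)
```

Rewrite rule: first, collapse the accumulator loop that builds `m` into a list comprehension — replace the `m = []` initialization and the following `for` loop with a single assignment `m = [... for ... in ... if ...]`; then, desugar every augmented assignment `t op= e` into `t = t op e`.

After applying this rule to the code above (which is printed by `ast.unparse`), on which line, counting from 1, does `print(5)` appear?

Transformed code:
handle(11)
offset = parts
offset = offset + offset
m = [1 // 29 for g in parts if 25 > g]
if 6 == 39:
    parts = 15
    parts = parts - m
else:
    print(5)
if m == elems:
    emit(parts)
    process(m)
else:
    m = 10 % offset
offset = parts > parts
if 15 < 40:
    offset = offset - m
    log(m)

9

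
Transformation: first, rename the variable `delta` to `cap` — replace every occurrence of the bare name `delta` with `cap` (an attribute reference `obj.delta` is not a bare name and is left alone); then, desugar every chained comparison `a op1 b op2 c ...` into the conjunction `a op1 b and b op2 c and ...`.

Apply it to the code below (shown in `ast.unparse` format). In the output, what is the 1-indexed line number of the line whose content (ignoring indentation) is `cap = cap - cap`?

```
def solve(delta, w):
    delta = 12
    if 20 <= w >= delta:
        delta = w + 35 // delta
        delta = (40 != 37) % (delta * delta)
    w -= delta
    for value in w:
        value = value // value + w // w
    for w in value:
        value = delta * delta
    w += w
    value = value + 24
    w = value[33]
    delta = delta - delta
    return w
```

Transformed code:
def solve(cap, w):
    cap = 12
    if 20 <= w and w >= cap:
        cap = w + 35 // cap
        cap = (40 != 37) % (cap * cap)
    w -= cap
    for value in w:
        value = value // value + w // w
    for w in value:
        value = cap * cap
    w += w
    value = value + 24
    w = value[33]
    cap = cap - cap
    return w

14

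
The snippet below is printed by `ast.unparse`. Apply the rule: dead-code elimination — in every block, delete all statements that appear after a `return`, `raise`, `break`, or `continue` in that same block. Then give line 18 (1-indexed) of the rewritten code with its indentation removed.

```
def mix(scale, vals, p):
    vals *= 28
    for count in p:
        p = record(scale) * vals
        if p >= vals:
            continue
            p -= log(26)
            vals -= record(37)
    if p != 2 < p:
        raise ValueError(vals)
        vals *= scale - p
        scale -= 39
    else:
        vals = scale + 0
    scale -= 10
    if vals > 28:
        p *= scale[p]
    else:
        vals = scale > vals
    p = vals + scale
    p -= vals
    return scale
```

return scale

Transformed code:
def mix(scale, vals, p):
    vals *= 28
    for count in p:
        p = record(scale) * vals
        if p >= vals:
            continue
    if p != 2 < p:
        raise ValueError(vals)
    else:
        vals = scale + 0
    scale -= 10
    if vals > 28:
        p *= scale[p]
    else:
        vals = scale > vals
    p = vals + scale
    p -= vals
    return scale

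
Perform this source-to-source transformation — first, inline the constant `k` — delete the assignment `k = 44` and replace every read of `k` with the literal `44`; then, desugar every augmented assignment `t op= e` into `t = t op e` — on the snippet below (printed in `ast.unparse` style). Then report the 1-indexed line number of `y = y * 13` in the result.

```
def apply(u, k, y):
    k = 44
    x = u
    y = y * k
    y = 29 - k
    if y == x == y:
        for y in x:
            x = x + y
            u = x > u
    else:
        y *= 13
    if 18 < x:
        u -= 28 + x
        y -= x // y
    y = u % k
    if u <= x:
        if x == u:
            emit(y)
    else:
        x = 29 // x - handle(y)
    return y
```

Transformed code:
def apply(u, k, y):
    x = u
    y = y * 44
    y = 29 - 44
    if y == x == y:
        for y in x:
            x = x + y
            u = x > u
    else:
        y = y * 13
    if 18 < x:
        u = u - (28 + x)
        y = y - x // y
    y = u % 44
    if u <= x:
        if x == u:
            emit(y)
    else:
        x = 29 // x - handle(y)
    return y

10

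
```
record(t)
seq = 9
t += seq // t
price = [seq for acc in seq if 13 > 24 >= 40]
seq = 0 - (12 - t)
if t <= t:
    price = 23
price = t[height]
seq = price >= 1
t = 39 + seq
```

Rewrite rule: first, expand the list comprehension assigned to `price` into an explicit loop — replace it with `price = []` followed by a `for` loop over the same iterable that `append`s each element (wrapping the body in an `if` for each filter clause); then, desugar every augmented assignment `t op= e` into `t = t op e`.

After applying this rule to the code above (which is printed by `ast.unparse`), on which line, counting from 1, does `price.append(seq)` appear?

7

Transformed code:
record(t)
seq = 9
t = t + seq // t
price = []
for acc in seq:
    if 13 > 24 >= 40:
        price.append(seq)
seq = 0 - (12 - t)
if t <= t:
    price = 23
price = t[height]
seq = price >= 1
t = 39 + seq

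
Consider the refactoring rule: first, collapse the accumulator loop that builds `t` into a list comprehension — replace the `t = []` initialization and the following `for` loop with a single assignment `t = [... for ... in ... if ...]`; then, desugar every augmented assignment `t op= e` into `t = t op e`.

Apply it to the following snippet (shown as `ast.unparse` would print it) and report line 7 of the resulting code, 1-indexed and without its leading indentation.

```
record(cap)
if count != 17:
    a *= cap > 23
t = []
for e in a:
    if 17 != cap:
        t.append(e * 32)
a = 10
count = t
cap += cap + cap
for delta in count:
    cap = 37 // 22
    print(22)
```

cap = cap + (cap + cap)

Transformed code:
record(cap)
if count != 17:
    a = a * (cap > 23)
t = [e * 32 for e in a if 17 != cap]
a = 10
count = t
cap = cap + (cap + cap)
for delta in count:
    cap = 37 // 22
    print(22)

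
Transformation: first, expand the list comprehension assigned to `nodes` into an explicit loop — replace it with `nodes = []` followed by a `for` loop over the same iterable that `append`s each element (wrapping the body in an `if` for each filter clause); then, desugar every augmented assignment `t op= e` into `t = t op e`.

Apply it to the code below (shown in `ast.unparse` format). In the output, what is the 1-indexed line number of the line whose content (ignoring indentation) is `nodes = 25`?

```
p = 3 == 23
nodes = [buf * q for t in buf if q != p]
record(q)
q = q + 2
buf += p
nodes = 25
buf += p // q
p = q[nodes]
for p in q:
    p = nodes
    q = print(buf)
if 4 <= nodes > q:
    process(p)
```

9

Transformed code:
p = 3 == 23
nodes = []
for t in buf:
    if q != p:
        nodes.append(buf * q)
record(q)
q = q + 2
buf = buf + p
nodes = 25
buf = buf + p // q
p = q[nodes]
for p in q:
    p = nodes
    q = print(buf)
if 4 <= nodes > q:
    process(p)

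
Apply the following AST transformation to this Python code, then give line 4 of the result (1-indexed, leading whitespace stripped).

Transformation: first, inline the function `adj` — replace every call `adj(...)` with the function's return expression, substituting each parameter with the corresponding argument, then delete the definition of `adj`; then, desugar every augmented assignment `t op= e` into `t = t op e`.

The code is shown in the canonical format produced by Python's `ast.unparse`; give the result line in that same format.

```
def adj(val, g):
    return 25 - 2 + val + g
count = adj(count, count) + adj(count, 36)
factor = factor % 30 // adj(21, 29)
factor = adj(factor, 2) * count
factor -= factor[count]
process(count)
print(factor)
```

Transformed code:
count = 25 - 2 + count + count + (25 - 2 + count + 36)
factor = factor % 30 // (25 - 2 + 21 + 29)
factor = (25 - 2 + factor + 2) * count
factor = factor - factor[count]
process(count)
print(factor)

factor = factor - factor[count]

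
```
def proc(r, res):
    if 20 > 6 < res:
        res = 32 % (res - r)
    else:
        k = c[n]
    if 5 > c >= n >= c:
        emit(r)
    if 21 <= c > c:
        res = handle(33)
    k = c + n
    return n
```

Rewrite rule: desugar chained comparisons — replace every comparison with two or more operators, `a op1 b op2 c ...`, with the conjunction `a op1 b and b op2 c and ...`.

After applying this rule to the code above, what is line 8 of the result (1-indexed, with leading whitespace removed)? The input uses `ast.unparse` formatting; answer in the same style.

if 21 <= c and c > c:

Transformed code:
def proc(r, res):
    if 20 > 6 and 6 < res:
        res = 32 % (res - r)
    else:
        k = c[n]
    if 5 > c and c >= n and (n >= c):
        emit(r)
    if 21 <= c and c > c:
        res = handle(33)
    k = c + n
    return n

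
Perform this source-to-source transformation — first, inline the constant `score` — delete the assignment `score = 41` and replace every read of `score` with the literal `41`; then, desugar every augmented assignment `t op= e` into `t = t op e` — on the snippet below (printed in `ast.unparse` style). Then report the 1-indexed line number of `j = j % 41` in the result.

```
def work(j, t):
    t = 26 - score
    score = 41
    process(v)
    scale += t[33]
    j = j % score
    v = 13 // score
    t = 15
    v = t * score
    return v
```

5

Transformed code:
def work(j, t):
    t = 26 - 41
    process(v)
    scale = scale + t[33]
    j = j % 41
    v = 13 // 41
    t = 15
    v = t * 41
    return v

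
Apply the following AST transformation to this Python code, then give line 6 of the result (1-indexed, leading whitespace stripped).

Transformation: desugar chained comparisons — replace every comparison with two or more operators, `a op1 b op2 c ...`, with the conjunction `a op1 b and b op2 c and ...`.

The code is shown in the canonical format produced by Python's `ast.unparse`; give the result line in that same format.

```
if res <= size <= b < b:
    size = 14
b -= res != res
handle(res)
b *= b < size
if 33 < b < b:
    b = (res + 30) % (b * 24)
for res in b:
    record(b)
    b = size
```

Transformed code:
if res <= size and size <= b and (b < b):
    size = 14
b -= res != res
handle(res)
b *= b < size
if 33 < b and b < b:
    b = (res + 30) % (b * 24)
for res in b:
    record(b)
    b = size

if 33 < b and b < b:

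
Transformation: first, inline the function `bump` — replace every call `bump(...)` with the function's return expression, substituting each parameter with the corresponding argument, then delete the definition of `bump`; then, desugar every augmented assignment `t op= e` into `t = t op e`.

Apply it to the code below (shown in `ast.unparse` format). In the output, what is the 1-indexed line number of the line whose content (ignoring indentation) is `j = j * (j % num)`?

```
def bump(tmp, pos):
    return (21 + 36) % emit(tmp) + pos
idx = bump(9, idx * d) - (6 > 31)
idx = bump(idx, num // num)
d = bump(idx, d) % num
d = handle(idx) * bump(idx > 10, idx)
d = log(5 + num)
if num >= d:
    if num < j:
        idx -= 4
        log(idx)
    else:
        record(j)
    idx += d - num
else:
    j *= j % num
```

Transformed code:
idx = (21 + 36) % emit(9) + idx * d - (6 > 31)
idx = (21 + 36) % emit(idx) + num // num
d = ((21 + 36) % emit(idx) + d) % num
d = handle(idx) * ((21 + 36) % emit(idx > 10) + idx)
d = log(5 + num)
if num >= d:
    if num < j:
        idx = idx - 4
        log(idx)
    else:
        record(j)
    idx = idx + (d - num)
else:
    j = j * (j % num)

14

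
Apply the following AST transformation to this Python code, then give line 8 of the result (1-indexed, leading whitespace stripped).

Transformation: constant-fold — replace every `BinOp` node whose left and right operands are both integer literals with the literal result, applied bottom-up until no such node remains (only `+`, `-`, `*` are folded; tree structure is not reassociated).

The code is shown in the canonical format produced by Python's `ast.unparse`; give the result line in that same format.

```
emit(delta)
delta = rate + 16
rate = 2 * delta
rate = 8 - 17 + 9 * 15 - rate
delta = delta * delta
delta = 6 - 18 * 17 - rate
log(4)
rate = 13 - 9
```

rate = 4

Transformed code:
emit(delta)
delta = rate + 16
rate = 2 * delta
rate = 126 - rate
delta = delta * delta
delta = -300 - rate
log(4)
rate = 4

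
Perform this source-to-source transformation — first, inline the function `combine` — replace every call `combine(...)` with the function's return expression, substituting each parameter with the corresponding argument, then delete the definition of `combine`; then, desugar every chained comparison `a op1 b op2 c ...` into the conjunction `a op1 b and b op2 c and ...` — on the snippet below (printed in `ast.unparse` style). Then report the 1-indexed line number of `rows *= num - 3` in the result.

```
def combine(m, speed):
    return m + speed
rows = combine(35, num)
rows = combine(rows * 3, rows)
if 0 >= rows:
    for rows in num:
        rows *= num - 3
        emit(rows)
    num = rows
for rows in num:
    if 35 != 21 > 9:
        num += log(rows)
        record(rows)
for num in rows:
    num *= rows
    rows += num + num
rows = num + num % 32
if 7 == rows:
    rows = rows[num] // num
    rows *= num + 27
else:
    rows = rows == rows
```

Transformed code:
rows = 35 + num
rows = rows * 3 + rows
if 0 >= rows:
    for rows in num:
        rows *= num - 3
        emit(rows)
    num = rows
for rows in num:
    if 35 != 21 and 21 > 9:
        num += log(rows)
        record(rows)
for num in rows:
    num *= rows
    rows += num + num
rows = num + num % 32
if 7 == rows:
    rows = rows[num] // num
    rows *= num + 27
else:
    rows = rows == rows

5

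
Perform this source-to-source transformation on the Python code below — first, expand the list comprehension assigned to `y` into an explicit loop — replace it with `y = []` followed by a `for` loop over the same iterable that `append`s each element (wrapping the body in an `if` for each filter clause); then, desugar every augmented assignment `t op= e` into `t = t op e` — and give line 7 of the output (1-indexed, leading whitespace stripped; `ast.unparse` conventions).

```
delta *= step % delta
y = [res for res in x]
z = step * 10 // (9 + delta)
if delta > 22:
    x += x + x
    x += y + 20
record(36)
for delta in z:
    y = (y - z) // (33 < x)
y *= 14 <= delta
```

x = x + (x + x)

Transformed code:
delta = delta * (step % delta)
y = []
for res in x:
    y.append(res)
z = step * 10 // (9 + delta)
if delta > 22:
    x = x + (x + x)
    x = x + (y + 20)
record(36)
for delta in z:
    y = (y - z) // (33 < x)
y = y * (14 <= delta)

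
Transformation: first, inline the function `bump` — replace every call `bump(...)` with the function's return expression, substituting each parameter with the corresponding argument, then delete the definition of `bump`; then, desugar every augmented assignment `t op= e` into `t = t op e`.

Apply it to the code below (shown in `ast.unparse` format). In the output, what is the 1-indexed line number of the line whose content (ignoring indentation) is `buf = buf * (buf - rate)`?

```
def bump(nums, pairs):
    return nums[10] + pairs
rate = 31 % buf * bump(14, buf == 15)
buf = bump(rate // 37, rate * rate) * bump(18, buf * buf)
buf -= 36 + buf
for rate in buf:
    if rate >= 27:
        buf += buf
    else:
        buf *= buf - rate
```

Transformed code:
rate = 31 % buf * (14[10] + (buf == 15))
buf = ((rate // 37)[10] + rate * rate) * (18[10] + buf * buf)
buf = buf - (36 + buf)
for rate in buf:
    if rate >= 27:
        buf = buf + buf
    else:
        buf = buf * (buf - rate)

8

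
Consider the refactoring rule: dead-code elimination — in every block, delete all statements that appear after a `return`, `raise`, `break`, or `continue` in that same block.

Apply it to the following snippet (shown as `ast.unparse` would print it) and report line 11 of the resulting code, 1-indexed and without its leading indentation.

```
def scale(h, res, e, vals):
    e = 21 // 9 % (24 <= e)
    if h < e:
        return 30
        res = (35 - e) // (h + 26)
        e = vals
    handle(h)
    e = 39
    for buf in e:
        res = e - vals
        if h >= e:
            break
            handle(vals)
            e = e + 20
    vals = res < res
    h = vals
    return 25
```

vals = res < res

Transformed code:
def scale(h, res, e, vals):
    e = 21 // 9 % (24 <= e)
    if h < e:
        return 30
    handle(h)
    e = 39
    for buf in e:
        res = e - vals
        if h >= e:
            break
    vals = res < res
    h = vals
    return 25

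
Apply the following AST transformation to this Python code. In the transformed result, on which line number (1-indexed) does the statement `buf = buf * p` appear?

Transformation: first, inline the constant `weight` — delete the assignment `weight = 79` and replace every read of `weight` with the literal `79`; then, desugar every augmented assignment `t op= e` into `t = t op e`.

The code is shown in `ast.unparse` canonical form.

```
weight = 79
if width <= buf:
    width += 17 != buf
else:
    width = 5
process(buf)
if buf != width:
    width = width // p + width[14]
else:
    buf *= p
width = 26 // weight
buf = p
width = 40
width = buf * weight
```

9

Transformed code:
if width <= buf:
    width = width + (17 != buf)
else:
    width = 5
process(buf)
if buf != width:
    width = width // p + width[14]
else:
    buf = buf * p
width = 26 // 79
buf = p
width = 40
width = buf * 79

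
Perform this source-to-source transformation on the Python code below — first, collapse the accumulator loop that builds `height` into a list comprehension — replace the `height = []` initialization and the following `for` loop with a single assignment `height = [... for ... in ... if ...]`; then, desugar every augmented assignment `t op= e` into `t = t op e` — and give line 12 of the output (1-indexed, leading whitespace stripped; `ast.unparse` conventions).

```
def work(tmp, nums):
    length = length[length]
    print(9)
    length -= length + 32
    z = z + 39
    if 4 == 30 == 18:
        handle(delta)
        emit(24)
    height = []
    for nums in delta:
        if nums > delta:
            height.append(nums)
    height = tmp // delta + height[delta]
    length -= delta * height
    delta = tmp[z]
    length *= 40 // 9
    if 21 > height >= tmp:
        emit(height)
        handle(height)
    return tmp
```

delta = tmp[z]

Transformed code:
def work(tmp, nums):
    length = length[length]
    print(9)
    length = length - (length + 32)
    z = z + 39
    if 4 == 30 == 18:
        handle(delta)
        emit(24)
    height = [nums for nums in delta if nums > delta]
    height = tmp // delta + height[delta]
    length = length - delta * height
    delta = tmp[z]
    length = length * (40 // 9)
    if 21 > height >= tmp:
        emit(height)
        handle(height)
    return tmp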